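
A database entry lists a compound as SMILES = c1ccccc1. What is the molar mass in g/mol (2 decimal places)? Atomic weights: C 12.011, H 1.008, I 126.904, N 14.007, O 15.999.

First, the molecular formula is C6H6 (counting implicit H from valence).
  C: 6 × 12.011 = 72.066
  H: 6 × 1.008 = 6.048
Sum: 6×12.011 + 6×1.008 = 78.114 → 78.11 g/mol.

78.11 g/mol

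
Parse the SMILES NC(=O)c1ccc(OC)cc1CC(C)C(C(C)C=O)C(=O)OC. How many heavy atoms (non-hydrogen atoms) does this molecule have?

23

Every atom symbol written in the SMILES (organic subset) is one heavy atom; implicit H are not written.
Heavy atoms by element → C:17, N:1, O:5.
Total: 23.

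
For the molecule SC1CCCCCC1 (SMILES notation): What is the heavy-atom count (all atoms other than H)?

8

Every atom symbol written in the SMILES (organic subset) is one heavy atom; implicit H are not written.
Heavy atoms by element → C:7, S:1.
Total: 8.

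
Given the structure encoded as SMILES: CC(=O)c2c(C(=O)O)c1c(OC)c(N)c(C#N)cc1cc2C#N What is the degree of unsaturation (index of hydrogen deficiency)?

13

Molecular formula: C16H11N3O4.
DoU = (2C + 2 + N − H − X) / 2, where X is the halogen count and O/S are ignored.
    = (2·16 + 2 + 3 − 11 − 0) / 2 = 26 / 2 = 13.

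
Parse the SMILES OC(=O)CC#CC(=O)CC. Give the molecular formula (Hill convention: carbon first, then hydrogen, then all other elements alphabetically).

Walk through each heavy atom and fill implicit hydrogens from standard valence (C 4, N 3, O 2, S 2, halogen 1):
  atom 1: O, bond orders sum to 1 (valence 2) → 1 H
  atom 2: C, bond orders sum to 4 (valence 4) → 0 H
  atom 3: O, bond orders sum to 2 (valence 2) → 0 H
  atom 4: C, bond orders sum to 2 (valence 4) → 2 H
  atom 5: C, bond orders sum to 4 (valence 4) → 0 H
  atom 6: C, bond orders sum to 4 (valence 4) → 0 H
  atom 7: C, bond orders sum to 4 (valence 4) → 0 H
  atom 8: O, bond orders sum to 2 (valence 2) → 0 H
  atom 9: C, bond orders sum to 2 (valence 4) → 2 H
  atom 10: C, bond orders sum to 1 (valence 4) → 3 H
Totals → C:7, H:8, O:3.

C7H8O3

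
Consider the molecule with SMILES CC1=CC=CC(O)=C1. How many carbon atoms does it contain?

7

Count every carbon token in the SMILES (each C, including those in ring-closure positions and inside branches).
Carbon count: 7.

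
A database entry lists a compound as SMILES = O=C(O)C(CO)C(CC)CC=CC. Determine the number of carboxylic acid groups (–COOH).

1

The carboxylic acid motif appears at heavy-atom position 2 in the SMILES.
Other groups present: 1 alkene, 1 hydroxyl.
Carboxylic acid count: 1.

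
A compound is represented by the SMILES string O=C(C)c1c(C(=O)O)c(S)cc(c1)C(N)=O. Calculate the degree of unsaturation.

7

Molecular formula: C10H9NO4S.
DoU = (2C + 2 + N − H − X) / 2, where X is the halogen count and O/S are ignored.
    = (2·10 + 2 + 1 − 9 − 0) / 2 = 14 / 2 = 7.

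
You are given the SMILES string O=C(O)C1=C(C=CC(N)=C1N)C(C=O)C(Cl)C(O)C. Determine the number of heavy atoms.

19

Every atom symbol written in the SMILES (organic subset) is one heavy atom; implicit H are not written.
Heavy atoms by element → C:12, Cl:1, N:2, O:4.
Total: 19.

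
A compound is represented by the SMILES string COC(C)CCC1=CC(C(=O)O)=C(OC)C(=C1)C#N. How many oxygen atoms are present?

4

Scan the SMILES for O atoms (remember two-letter symbols like Cl and Br are single atoms).
Oxygen count: 4.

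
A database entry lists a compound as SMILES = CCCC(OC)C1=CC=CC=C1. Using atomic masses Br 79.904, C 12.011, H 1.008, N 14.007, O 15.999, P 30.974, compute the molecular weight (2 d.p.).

164.25 g/mol

First, the molecular formula is C11H16O (counting implicit H from valence).
  C: 11 × 12.011 = 132.121
  H: 16 × 1.008 = 16.128
  O: 1 × 15.999 = 15.999
Sum: 11×12.011 + 16×1.008 + 1×15.999 = 164.248 → 164.25 g/mol.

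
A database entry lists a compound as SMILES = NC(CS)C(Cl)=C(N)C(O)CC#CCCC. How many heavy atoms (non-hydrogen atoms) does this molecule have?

16

Every atom symbol written in the SMILES (organic subset) is one heavy atom; implicit H are not written.
Heavy atoms by element → C:11, Cl:1, N:2, O:1, S:1.
Total: 16.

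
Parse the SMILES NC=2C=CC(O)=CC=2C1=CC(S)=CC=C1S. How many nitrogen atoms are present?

Scan the SMILES for N atoms (remember two-letter symbols like Cl and Br are single atoms).
Nitrogen count: 1.

1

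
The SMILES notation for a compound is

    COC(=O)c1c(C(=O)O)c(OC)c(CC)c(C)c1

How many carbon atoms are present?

13

Count every carbon token in the SMILES (each C, including those in ring-closure positions and inside branches).
Carbon count: 13.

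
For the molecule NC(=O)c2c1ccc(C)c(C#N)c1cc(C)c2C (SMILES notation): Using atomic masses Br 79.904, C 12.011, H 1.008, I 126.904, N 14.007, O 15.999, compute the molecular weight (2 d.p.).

238.29 g/mol

First, the molecular formula is C15H14N2O (counting implicit H from valence).
  C: 15 × 12.011 = 180.165
  H: 14 × 1.008 = 14.112
  N: 2 × 14.007 = 28.014
  O: 1 × 15.999 = 15.999
Sum: 15×12.011 + 14×1.008 + 2×14.007 + 1×15.999 = 238.290 → 238.29 g/mol.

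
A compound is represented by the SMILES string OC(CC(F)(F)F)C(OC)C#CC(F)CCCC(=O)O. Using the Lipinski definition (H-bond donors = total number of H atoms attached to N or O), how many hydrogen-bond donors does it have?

Donors: find every N or O and count the H atoms it carries.
  atom 1 (O): bond orders sum to 1 → 1 H
  atom 9 (O): bond orders sum to 2 → 0 H
  atom 19 (O): bond orders sum to 2 → 0 H
  atom 20 (O): bond orders sum to 1 → 1 H
Lipinski HBD = 2.

2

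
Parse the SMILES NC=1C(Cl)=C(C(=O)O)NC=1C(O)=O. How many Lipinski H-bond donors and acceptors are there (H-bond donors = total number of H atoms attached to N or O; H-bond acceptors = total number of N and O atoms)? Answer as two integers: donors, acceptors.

Donors: find every N or O and count the H atoms it carries.
  atom 1 (N): bond orders sum to 1 → 2 H
  atom 7 (O): bond orders sum to 2 → 0 H
  atom 8 (O): bond orders sum to 1 → 1 H
  atom 9 (N): bond orders sum to 2 → 1 H
  atom 12 (O): bond orders sum to 1 → 1 H
  atom 13 (O): bond orders sum to 2 → 0 H
Lipinski HBD = 5.
Acceptors: N atoms = 2, O atoms = 4 → HBA = 6.

5, 6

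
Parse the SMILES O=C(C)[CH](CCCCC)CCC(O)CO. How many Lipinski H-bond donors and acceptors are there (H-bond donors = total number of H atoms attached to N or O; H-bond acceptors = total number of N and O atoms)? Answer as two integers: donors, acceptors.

2, 3

Donors: find every N or O and count the H atoms it carries.
  atom 1 (O): bond orders sum to 2 → 0 H
  atom 13 (O): bond orders sum to 1 → 1 H
  atom 15 (O): bond orders sum to 1 → 1 H
Lipinski HBD = 2.
Acceptors: N atoms = 0, O atoms = 3 → HBA = 3.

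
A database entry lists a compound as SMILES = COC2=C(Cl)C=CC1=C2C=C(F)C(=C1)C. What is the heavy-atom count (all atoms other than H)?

Every atom symbol written in the SMILES (organic subset) is one heavy atom; implicit H are not written.
Heavy atoms by element → C:12, Cl:1, F:1, O:1.
Total: 15.

15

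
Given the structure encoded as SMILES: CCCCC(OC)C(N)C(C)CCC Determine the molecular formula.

Walk through each heavy atom and fill implicit hydrogens from standard valence (C 4, N 3, O 2, S 2, halogen 1):
  atom 1: C, bond orders sum to 1 (valence 4) → 3 H
  atom 2: C, bond orders sum to 2 (valence 4) → 2 H
  atom 3: C, bond orders sum to 2 (valence 4) → 2 H
  atom 4: C, bond orders sum to 2 (valence 4) → 2 H
  atom 5: C, bond orders sum to 3 (valence 4) → 1 H
  atom 6: O, bond orders sum to 2 (valence 2) → 0 H
  atom 7: C, bond orders sum to 1 (valence 4) → 3 H
  atom 8: C, bond orders sum to 3 (valence 4) → 1 H
  atom 9: N, bond orders sum to 1 (valence 3) → 2 H
  atom 10: C, bond orders sum to 3 (valence 4) → 1 H
  atom 11: C, bond orders sum to 1 (valence 4) → 3 H
  atom 12: C, bond orders sum to 2 (valence 4) → 2 H
  atom 13: C, bond orders sum to 2 (valence 4) → 2 H
  atom 14: C, bond orders sum to 1 (valence 4) → 3 H
Totals → C:12, H:27, N:1, O:1.

C12H27NO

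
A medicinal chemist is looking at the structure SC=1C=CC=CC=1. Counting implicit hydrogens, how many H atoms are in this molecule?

Walk through each heavy atom and fill implicit hydrogens from standard valence (C 4, N 3, O 2, S 2, halogen 1):
  atom 1: S, bond orders sum to 1 (valence 2) → 1 H
  atom 2: C, bond orders sum to 4 (valence 4) → 0 H
  atom 3: C, bond orders sum to 3 (valence 4) → 1 H
  atom 4: C, bond orders sum to 3 (valence 4) → 1 H
  atom 5: C, bond orders sum to 3 (valence 4) → 1 H
  atom 6: C, bond orders sum to 3 (valence 4) → 1 H
  atom 7: C, bond orders sum to 3 (valence 4) → 1 H
Total hydrogens: 6.

6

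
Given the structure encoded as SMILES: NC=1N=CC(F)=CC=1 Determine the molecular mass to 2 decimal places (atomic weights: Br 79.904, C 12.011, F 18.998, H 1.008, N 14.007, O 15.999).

112.11 g/mol

First, the molecular formula is C5H5FN2 (counting implicit H from valence).
  C: 5 × 12.011 = 60.055
  F: 1 × 18.998 = 18.998
  H: 5 × 1.008 = 5.040
  N: 2 × 14.007 = 28.014
Sum: 5×12.011 + 1×18.998 + 5×1.008 + 2×14.007 = 112.107 → 112.11 g/mol.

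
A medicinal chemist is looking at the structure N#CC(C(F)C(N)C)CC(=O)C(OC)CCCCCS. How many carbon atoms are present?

Count every carbon token in the SMILES (each C, including those in ring-closure positions and inside branches).
Carbon count: 14.

14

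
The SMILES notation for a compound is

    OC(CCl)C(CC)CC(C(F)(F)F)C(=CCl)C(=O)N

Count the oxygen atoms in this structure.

2

Scan the SMILES for O atoms (remember two-letter symbols like Cl and Br are single atoms).
Oxygen count: 2.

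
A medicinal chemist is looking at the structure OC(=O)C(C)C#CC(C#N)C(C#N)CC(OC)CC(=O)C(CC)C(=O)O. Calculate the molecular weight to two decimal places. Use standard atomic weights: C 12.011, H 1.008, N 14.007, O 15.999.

362.38 g/mol

First, the molecular formula is C18H22N2O6 (counting implicit H from valence).
  C: 18 × 12.011 = 216.198
  H: 22 × 1.008 = 22.176
  N: 2 × 14.007 = 28.014
  O: 6 × 15.999 = 95.994
Sum: 18×12.011 + 22×1.008 + 2×14.007 + 6×15.999 = 362.382 → 362.38 g/mol.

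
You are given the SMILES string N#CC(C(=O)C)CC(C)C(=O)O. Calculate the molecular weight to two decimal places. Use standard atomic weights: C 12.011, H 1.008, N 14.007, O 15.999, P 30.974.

169.18 g/mol

First, the molecular formula is C8H11NO3 (counting implicit H from valence).
  C: 8 × 12.011 = 96.088
  H: 11 × 1.008 = 11.088
  N: 1 × 14.007 = 14.007
  O: 3 × 15.999 = 47.997
Sum: 8×12.011 + 11×1.008 + 1×14.007 + 3×15.999 = 169.180 → 169.18 g/mol.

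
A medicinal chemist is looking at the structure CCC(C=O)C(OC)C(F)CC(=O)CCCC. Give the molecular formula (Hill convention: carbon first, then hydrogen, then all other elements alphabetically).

Walk through each heavy atom and fill implicit hydrogens from standard valence (C 4, N 3, O 2, S 2, halogen 1):
  atom 1: C, bond orders sum to 1 (valence 4) → 3 H
  atom 2: C, bond orders sum to 2 (valence 4) → 2 H
  atom 3: C, bond orders sum to 3 (valence 4) → 1 H
  atom 4: C, bond orders sum to 3 (valence 4) → 1 H
  atom 5: O, bond orders sum to 2 (valence 2) → 0 H
  atom 6: C, bond orders sum to 3 (valence 4) → 1 H
  atom 7: O, bond orders sum to 2 (valence 2) → 0 H
  atom 8: C, bond orders sum to 1 (valence 4) → 3 H
  atom 9: C, bond orders sum to 3 (valence 4) → 1 H
  atom 10: F (halogen, monovalent) → 0 H
  atom 11: C, bond orders sum to 2 (valence 4) → 2 H
  atom 12: C, bond orders sum to 4 (valence 4) → 0 H
  atom 13: O, bond orders sum to 2 (valence 2) → 0 H
  atom 14: C, bond orders sum to 2 (valence 4) → 2 H
  atom 15: C, bond orders sum to 2 (valence 4) → 2 H
  atom 16: C, bond orders sum to 2 (valence 4) → 2 H
  atom 17: C, bond orders sum to 1 (valence 4) → 3 H
Totals → C:13, H:23, F:1, O:3.
In Hill order: C13H23FO3.

C13H23FO3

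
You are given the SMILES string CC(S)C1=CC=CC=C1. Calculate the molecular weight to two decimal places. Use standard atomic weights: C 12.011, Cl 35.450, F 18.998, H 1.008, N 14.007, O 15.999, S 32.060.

138.23 g/mol

First, the molecular formula is C8H10S (counting implicit H from valence).
  C: 8 × 12.011 = 96.088
  H: 10 × 1.008 = 10.080
  S: 1 × 32.060 = 32.060
Sum: 8×12.011 + 10×1.008 + 1×32.060 = 138.228 → 138.23 g/mol.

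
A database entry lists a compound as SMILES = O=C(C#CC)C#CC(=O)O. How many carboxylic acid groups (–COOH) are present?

1

The carboxylic acid motif appears at heavy-atom position 8 in the SMILES.
Other groups present: 2 alkyne, 1 ketone.
Carboxylic acid count: 1.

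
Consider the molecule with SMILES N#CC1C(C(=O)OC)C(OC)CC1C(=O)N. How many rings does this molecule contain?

1

In SMILES, each pair of matching ring-closure digits denotes one ring-closing bond; the number of such bonds equals the number of independent rings.
Ring-closure bonds here: 1.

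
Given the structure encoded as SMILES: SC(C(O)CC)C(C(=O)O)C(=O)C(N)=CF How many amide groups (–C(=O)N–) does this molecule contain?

0

Scan the SMILES for the amide motif — none present.
Groups that are present: 1 alkene, 1 carboxylic acid, 1 hydroxyl, 1 ketone, 1 primary amine, 1 thiol.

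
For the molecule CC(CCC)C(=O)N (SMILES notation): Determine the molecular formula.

Walk through each heavy atom and fill implicit hydrogens from standard valence (C 4, N 3, O 2, S 2, halogen 1):
  atom 1: C, bond orders sum to 1 (valence 4) → 3 H
  atom 2: C, bond orders sum to 3 (valence 4) → 1 H
  atom 3: C, bond orders sum to 2 (valence 4) → 2 H
  atom 4: C, bond orders sum to 2 (valence 4) → 2 H
  atom 5: C, bond orders sum to 1 (valence 4) → 3 H
  atom 6: C, bond orders sum to 4 (valence 4) → 0 H
  atom 7: O, bond orders sum to 2 (valence 2) → 0 H
  atom 8: N, bond orders sum to 1 (valence 3) → 2 H
Totals → C:6, H:13, N:1, O:1.
In Hill order: C6H13NO.

C6H13NO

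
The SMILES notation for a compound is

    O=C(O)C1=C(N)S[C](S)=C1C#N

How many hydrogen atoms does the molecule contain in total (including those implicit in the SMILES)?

Walk through each heavy atom and fill implicit hydrogens from standard valence (C 4, N 3, O 2, S 2, halogen 1):
  atom 1: O, bond orders sum to 2 (valence 2) → 0 H
  atom 2: C, bond orders sum to 4 (valence 4) → 0 H
  atom 3: O, bond orders sum to 1 (valence 2) → 1 H
  atom 4: C, bond orders sum to 4 (valence 4) → 0 H
  atom 5: C, bond orders sum to 4 (valence 4) → 0 H
  atom 6: N, bond orders sum to 1 (valence 3) → 2 H
  atom 7: S, bond orders sum to 2 (valence 2) → 0 H
  atom 8: C with explicit H count 0
  atom 9: S, bond orders sum to 1 (valence 2) → 1 H
  atom 10: C, bond orders sum to 4 (valence 4) → 0 H
  atom 11: C, bond orders sum to 4 (valence 4) → 0 H
  atom 12: N, bond orders sum to 3 (valence 3) → 0 H
Total hydrogens: 4.

4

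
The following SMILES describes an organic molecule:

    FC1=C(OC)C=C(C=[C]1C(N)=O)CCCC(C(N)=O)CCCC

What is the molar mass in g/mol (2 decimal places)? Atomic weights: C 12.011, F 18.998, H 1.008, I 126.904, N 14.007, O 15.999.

First, the molecular formula is C17H25FN2O3 (counting implicit H from valence).
  C: 17 × 12.011 = 204.187
  F: 1 × 18.998 = 18.998
  H: 25 × 1.008 = 25.200
  N: 2 × 14.007 = 28.014
  O: 3 × 15.999 = 47.997
Sum: 17×12.011 + 1×18.998 + 25×1.008 + 2×14.007 + 3×15.999 = 324.396 → 324.40 g/mol.

324.40 g/mol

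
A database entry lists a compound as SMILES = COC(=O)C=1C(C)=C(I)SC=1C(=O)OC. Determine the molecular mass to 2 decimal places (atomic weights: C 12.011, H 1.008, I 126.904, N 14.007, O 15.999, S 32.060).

340.13 g/mol

First, the molecular formula is C9H9IO4S (counting implicit H from valence).
  C: 9 × 12.011 = 108.099
  H: 9 × 1.008 = 9.072
  I: 1 × 126.904 = 126.904
  O: 4 × 15.999 = 63.996
  S: 1 × 32.060 = 32.060
Sum: 9×12.011 + 9×1.008 + 1×126.904 + 4×15.999 + 1×32.060 = 340.131 → 340.13 g/mol.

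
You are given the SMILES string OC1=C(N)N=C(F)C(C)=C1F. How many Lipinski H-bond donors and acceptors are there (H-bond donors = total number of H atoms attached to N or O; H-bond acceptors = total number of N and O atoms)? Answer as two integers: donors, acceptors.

Donors: find every N or O and count the H atoms it carries.
  atom 1 (O): bond orders sum to 1 → 1 H
  atom 4 (N): bond orders sum to 1 → 2 H
  atom 5 (N): bond orders sum to 3 → 0 H
Lipinski HBD = 3.
Acceptors: N atoms = 2, O atoms = 1 → HBA = 3.

3, 3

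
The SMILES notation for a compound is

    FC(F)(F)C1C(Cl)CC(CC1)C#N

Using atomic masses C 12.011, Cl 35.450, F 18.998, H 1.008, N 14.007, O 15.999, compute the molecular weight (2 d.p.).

211.61 g/mol

First, the molecular formula is C8H9ClF3N (counting implicit H from valence).
  C: 8 × 12.011 = 96.088
  Cl: 1 × 35.450 = 35.450
  F: 3 × 18.998 = 56.994
  H: 9 × 1.008 = 9.072
  N: 1 × 14.007 = 14.007
Sum: 8×12.011 + 1×35.450 + 3×18.998 + 9×1.008 + 1×14.007 = 211.611 → 211.61 g/mol.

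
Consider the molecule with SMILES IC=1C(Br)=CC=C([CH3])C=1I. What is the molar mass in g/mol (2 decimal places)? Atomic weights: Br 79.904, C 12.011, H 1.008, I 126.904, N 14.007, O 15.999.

422.83 g/mol

First, the molecular formula is C7H5BrI2 (counting implicit H from valence).
  Br: 1 × 79.904 = 79.904
  C: 7 × 12.011 = 84.077
  H: 5 × 1.008 = 5.040
  I: 2 × 126.904 = 253.808
Sum: 1×79.904 + 7×12.011 + 5×1.008 + 2×126.904 = 422.829 → 422.83 g/mol.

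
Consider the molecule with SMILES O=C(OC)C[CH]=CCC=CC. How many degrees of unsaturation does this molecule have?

3

Molecular formula: C9H14O2.
DoU = (2C + 2 + N − H − X) / 2, where X is the halogen count and O/S are ignored.
    = (2·9 + 2 + 0 − 14 − 0) / 2 = 6 / 2 = 3.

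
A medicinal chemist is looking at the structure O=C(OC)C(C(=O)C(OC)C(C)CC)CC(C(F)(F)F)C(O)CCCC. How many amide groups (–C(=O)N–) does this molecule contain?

0

Scan the SMILES for the amide motif — none present.
Groups that are present: 1 ester, 1 ether, 1 hydroxyl, 1 ketone.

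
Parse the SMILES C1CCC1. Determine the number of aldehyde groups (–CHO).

Scan the SMILES for the aldehyde motif — none present.

0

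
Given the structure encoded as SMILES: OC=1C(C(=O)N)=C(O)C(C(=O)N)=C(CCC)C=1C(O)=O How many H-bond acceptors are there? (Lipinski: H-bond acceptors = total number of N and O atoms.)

N atoms: 2; O atoms: 6.
Lipinski HBA = 2 + 6 = 8.

8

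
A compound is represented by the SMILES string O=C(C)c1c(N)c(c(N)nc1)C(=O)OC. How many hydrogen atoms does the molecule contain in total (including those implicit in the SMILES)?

11

Walk through each heavy atom and fill implicit hydrogens from standard valence (C 4, N 3, O 2, S 2, halogen 1); for lowercase aromatic atoms, an aromatic c carries 1 H when it has two neighbours and 0 H with three, and aromatic n carries 0 H:
  atom 1: O, bond orders sum to 2 (valence 2) → 0 H
  atom 2: C, bond orders sum to 4 (valence 4) → 0 H
  atom 3: C, bond orders sum to 1 (valence 4) → 3 H
  atom 4: aromatic c, 3 neighbours → 0 H
  atom 5: aromatic c, 3 neighbours → 0 H
  atom 6: N, bond orders sum to 1 (valence 3) → 2 H
  atom 7: aromatic c, 3 neighbours → 0 H
  atom 8: aromatic c, 3 neighbours → 0 H
  atom 9: N, bond orders sum to 1 (valence 3) → 2 H
  atom 10: aromatic n, 2 neighbours → 0 H
  atom 11: aromatic c, 2 neighbours → 1 H
  atom 12: C, bond orders sum to 4 (valence 4) → 0 H
  atom 13: O, bond orders sum to 2 (valence 2) → 0 H
  atom 14: O, bond orders sum to 2 (valence 2) → 0 H
  atom 15: C, bond orders sum to 1 (valence 4) → 3 H
Total hydrogens: 11.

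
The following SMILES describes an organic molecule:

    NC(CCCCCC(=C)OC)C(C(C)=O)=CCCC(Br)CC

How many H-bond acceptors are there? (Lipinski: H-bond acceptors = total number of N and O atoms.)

N atoms: 1; O atoms: 2.
Lipinski HBA = 1 + 2 = 3.

3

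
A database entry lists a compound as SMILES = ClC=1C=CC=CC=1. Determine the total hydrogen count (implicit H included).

5

Walk through each heavy atom and fill implicit hydrogens from standard valence (C 4, N 3, O 2, S 2, halogen 1):
  atom 1: Cl (halogen, monovalent) → 0 H
  atom 2: C, bond orders sum to 4 (valence 4) → 0 H
  atom 3: C, bond orders sum to 3 (valence 4) → 1 H
  atom 4: C, bond orders sum to 3 (valence 4) → 1 H
  atom 5: C, bond orders sum to 3 (valence 4) → 1 H
  atom 6: C, bond orders sum to 3 (valence 4) → 1 H
  atom 7: C, bond orders sum to 3 (valence 4) → 1 H
Total hydrogens: 5.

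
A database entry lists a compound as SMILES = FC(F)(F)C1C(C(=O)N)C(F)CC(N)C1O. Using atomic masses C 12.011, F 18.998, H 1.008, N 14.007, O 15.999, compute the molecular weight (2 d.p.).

244.19 g/mol

First, the molecular formula is C8H12F4N2O2 (counting implicit H from valence).
  C: 8 × 12.011 = 96.088
  F: 4 × 18.998 = 75.992
  H: 12 × 1.008 = 12.096
  N: 2 × 14.007 = 28.014
  O: 2 × 15.999 = 31.998
Sum: 8×12.011 + 4×18.998 + 12×1.008 + 2×14.007 + 2×15.999 = 244.188 → 244.19 g/mol.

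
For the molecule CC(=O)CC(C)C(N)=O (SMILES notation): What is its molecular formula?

C6H11NO2

Walk through each heavy atom and fill implicit hydrogens from standard valence (C 4, N 3, O 2, S 2, halogen 1):
  atom 1: C, bond orders sum to 1 (valence 4) → 3 H
  atom 2: C, bond orders sum to 4 (valence 4) → 0 H
  atom 3: O, bond orders sum to 2 (valence 2) → 0 H
  atom 4: C, bond orders sum to 2 (valence 4) → 2 H
  atom 5: C, bond orders sum to 3 (valence 4) → 1 H
  atom 6: C, bond orders sum to 1 (valence 4) → 3 H
  atom 7: C, bond orders sum to 4 (valence 4) → 0 H
  atom 8: N, bond orders sum to 1 (valence 3) → 2 H
  atom 9: O, bond orders sum to 2 (valence 2) → 0 H
Totals → C:6, H:11, N:1, O:2.
In Hill order: C6H11NO2.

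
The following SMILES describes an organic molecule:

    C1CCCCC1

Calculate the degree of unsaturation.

1

Degree of unsaturation = (number of rings) + (number of π bonds).
Ring closures in the SMILES: 1.
π bonds: none → 0 DoU from unsaturation.
Total DoU = 1 + 0 = 1.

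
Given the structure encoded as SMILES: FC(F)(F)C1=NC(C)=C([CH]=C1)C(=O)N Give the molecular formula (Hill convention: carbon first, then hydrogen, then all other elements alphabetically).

C8H7F3N2O

Walk through each heavy atom and fill implicit hydrogens from standard valence (C 4, N 3, O 2, S 2, halogen 1):
  atom 1: F (halogen, monovalent) → 0 H
  atom 2: C, bond orders sum to 4 (valence 4) → 0 H
  atom 3: F (halogen, monovalent) → 0 H
  atom 4: F (halogen, monovalent) → 0 H
  atom 5: C, bond orders sum to 4 (valence 4) → 0 H
  atom 6: N, bond orders sum to 3 (valence 3) → 0 H
  atom 7: C, bond orders sum to 4 (valence 4) → 0 H
  atom 8: C, bond orders sum to 1 (valence 4) → 3 H
  atom 9: C, bond orders sum to 4 (valence 4) → 0 H
  atom 10: C with explicit H count 1
  atom 11: C, bond orders sum to 3 (valence 4) → 1 H
  atom 12: C, bond orders sum to 4 (valence 4) → 0 H
  atom 13: O, bond orders sum to 2 (valence 2) → 0 H
  atom 14: N, bond orders sum to 1 (valence 3) → 2 H
Totals → C:8, H:7, F:3, N:2, O:1.
In Hill order: C8H7F3N2O.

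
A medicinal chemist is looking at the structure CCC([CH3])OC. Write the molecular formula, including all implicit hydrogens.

C5H12O

Walk through each heavy atom and fill implicit hydrogens from standard valence (C 4, N 3, O 2, S 2, halogen 1):
  atom 1: C, bond orders sum to 1 (valence 4) → 3 H
  atom 2: C, bond orders sum to 2 (valence 4) → 2 H
  atom 3: C, bond orders sum to 3 (valence 4) → 1 H
  atom 4: C with explicit H count 3
  atom 5: O, bond orders sum to 2 (valence 2) → 0 H
  atom 6: C, bond orders sum to 1 (valence 4) → 3 H
Totals → C:5, H:12, O:1.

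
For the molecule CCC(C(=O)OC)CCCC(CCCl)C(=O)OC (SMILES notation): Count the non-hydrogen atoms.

18

Every atom symbol written in the SMILES (organic subset) is one heavy atom; implicit H are not written.
Heavy atoms by element → C:13, Cl:1, O:4.
Total: 18.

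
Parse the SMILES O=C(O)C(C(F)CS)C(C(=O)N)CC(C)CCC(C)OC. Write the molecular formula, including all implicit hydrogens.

Walk through each heavy atom and fill implicit hydrogens from standard valence (C 4, N 3, O 2, S 2, halogen 1):
  atom 1: O, bond orders sum to 2 (valence 2) → 0 H
  atom 2: C, bond orders sum to 4 (valence 4) → 0 H
  atom 3: O, bond orders sum to 1 (valence 2) → 1 H
  atom 4: C, bond orders sum to 3 (valence 4) → 1 H
  atom 5: C, bond orders sum to 3 (valence 4) → 1 H
  atom 6: F (halogen, monovalent) → 0 H
  atom 7: C, bond orders sum to 2 (valence 4) → 2 H
  atom 8: S, bond orders sum to 1 (valence 2) → 1 H
  atom 9: C, bond orders sum to 3 (valence 4) → 1 H
  atom 10: C, bond orders sum to 4 (valence 4) → 0 H
  atom 11: O, bond orders sum to 2 (valence 2) → 0 H
  atom 12: N, bond orders sum to 1 (valence 3) → 2 H
  atom 13: C, bond orders sum to 2 (valence 4) → 2 H
  atom 14: C, bond orders sum to 3 (valence 4) → 1 H
  atom 15: C, bond orders sum to 1 (valence 4) → 3 H
  atom 16: C, bond orders sum to 2 (valence 4) → 2 H
  atom 17: C, bond orders sum to 2 (valence 4) → 2 H
  atom 18: C, bond orders sum to 3 (valence 4) → 1 H
  atom 19: C, bond orders sum to 1 (valence 4) → 3 H
  atom 20: O, bond orders sum to 2 (valence 2) → 0 H
  atom 21: C, bond orders sum to 1 (valence 4) → 3 H
Totals → C:14, H:26, F:1, N:1, O:4, S:1.
In Hill order: C14H26FNO4S.

C14H26FNO4S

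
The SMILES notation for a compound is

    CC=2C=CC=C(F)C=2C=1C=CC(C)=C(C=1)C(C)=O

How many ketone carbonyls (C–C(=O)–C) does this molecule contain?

1

The ketone motif appears at heavy-atom position 16 in the SMILES.
Ketone count: 1.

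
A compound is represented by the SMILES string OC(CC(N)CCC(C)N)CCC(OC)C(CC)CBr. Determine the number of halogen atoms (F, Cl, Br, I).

1

Halogen atoms appear at heavy-atom position 20 (1×Br).
Other groups present: 1 ether, 1 hydroxyl, 2 primary amine.
Halogen count: 1.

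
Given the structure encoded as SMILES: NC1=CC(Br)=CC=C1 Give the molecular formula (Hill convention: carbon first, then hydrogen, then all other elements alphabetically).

Walk through each heavy atom and fill implicit hydrogens from standard valence (C 4, N 3, O 2, S 2, halogen 1):
  atom 1: N, bond orders sum to 1 (valence 3) → 2 H
  atom 2: C, bond orders sum to 4 (valence 4) → 0 H
  atom 3: C, bond orders sum to 3 (valence 4) → 1 H
  atom 4: C, bond orders sum to 4 (valence 4) → 0 H
  atom 5: Br (halogen, monovalent) → 0 H
  atom 6: C, bond orders sum to 3 (valence 4) → 1 H
  atom 7: C, bond orders sum to 3 (valence 4) → 1 H
  atom 8: C, bond orders sum to 3 (valence 4) → 1 H
Totals → C:6, H:6, Br:1, N:1.

C6H6BrN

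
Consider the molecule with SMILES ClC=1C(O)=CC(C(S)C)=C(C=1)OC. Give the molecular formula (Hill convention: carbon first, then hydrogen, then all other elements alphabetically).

Walk through each heavy atom and fill implicit hydrogens from standard valence (C 4, N 3, O 2, S 2, halogen 1):
  atom 1: Cl (halogen, monovalent) → 0 H
  atom 2: C, bond orders sum to 4 (valence 4) → 0 H
  atom 3: C, bond orders sum to 4 (valence 4) → 0 H
  atom 4: O, bond orders sum to 1 (valence 2) → 1 H
  atom 5: C, bond orders sum to 3 (valence 4) → 1 H
  atom 6: C, bond orders sum to 4 (valence 4) → 0 H
  atom 7: C, bond orders sum to 3 (valence 4) → 1 H
  atom 8: S, bond orders sum to 1 (valence 2) → 1 H
  atom 9: C, bond orders sum to 1 (valence 4) → 3 H
  atom 10: C, bond orders sum to 4 (valence 4) → 0 H
  atom 11: C, bond orders sum to 3 (valence 4) → 1 H
  atom 12: O, bond orders sum to 2 (valence 2) → 0 H
  atom 13: C, bond orders sum to 1 (valence 4) → 3 H
Totals → C:9, H:11, Cl:1, O:2, S:1.
In Hill order: C9H11ClO2S.

C9H11ClO2S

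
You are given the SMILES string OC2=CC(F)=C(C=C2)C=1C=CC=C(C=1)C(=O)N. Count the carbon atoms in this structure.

13

Count every carbon token in the SMILES (each C, including those in ring-closure positions and inside branches).
Carbon count: 13.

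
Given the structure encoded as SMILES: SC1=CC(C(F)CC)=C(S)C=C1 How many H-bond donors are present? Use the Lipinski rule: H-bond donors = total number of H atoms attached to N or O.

Donors: find every N or O and count the H atoms it carries.
  (no N or O atoms present)
Lipinski HBD = 0.

0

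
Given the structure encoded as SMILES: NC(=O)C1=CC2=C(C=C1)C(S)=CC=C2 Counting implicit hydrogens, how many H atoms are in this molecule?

9

Walk through each heavy atom and fill implicit hydrogens from standard valence (C 4, N 3, O 2, S 2, halogen 1):
  atom 1: N, bond orders sum to 1 (valence 3) → 2 H
  atom 2: C, bond orders sum to 4 (valence 4) → 0 H
  atom 3: O, bond orders sum to 2 (valence 2) → 0 H
  atom 4: C, bond orders sum to 4 (valence 4) → 0 H
  atom 5: C, bond orders sum to 3 (valence 4) → 1 H
  atom 6: C, bond orders sum to 4 (valence 4) → 0 H
  atom 7: C, bond orders sum to 4 (valence 4) → 0 H
  atom 8: C, bond orders sum to 3 (valence 4) → 1 H
  atom 9: C, bond orders sum to 3 (valence 4) → 1 H
  atom 10: C, bond orders sum to 4 (valence 4) → 0 H
  atom 11: S, bond orders sum to 1 (valence 2) → 1 H
  atom 12: C, bond orders sum to 3 (valence 4) → 1 H
  atom 13: C, bond orders sum to 3 (valence 4) → 1 H
  atom 14: C, bond orders sum to 3 (valence 4) → 1 H
Total hydrogens: 9.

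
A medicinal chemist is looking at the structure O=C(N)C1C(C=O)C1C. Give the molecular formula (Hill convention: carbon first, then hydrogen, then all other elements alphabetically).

C6H9NO2

Walk through each heavy atom and fill implicit hydrogens from standard valence (C 4, N 3, O 2, S 2, halogen 1):
  atom 1: O, bond orders sum to 2 (valence 2) → 0 H
  atom 2: C, bond orders sum to 4 (valence 4) → 0 H
  atom 3: N, bond orders sum to 1 (valence 3) → 2 H
  atom 4: C, bond orders sum to 3 (valence 4) → 1 H
  atom 5: C, bond orders sum to 3 (valence 4) → 1 H
  atom 6: C, bond orders sum to 3 (valence 4) → 1 H
  atom 7: O, bond orders sum to 2 (valence 2) → 0 H
  atom 8: C, bond orders sum to 3 (valence 4) → 1 H
  atom 9: C, bond orders sum to 1 (valence 4) → 3 H
Totals → C:6, H:9, N:1, O:2.
In Hill order: C6H9NO2.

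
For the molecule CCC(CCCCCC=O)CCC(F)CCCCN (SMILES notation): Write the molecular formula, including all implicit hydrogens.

Walk through each heavy atom and fill implicit hydrogens from standard valence (C 4, N 3, O 2, S 2, halogen 1):
  atom 1: C, bond orders sum to 1 (valence 4) → 3 H
  atom 2: C, bond orders sum to 2 (valence 4) → 2 H
  atom 3: C, bond orders sum to 3 (valence 4) → 1 H
  atom 4: C, bond orders sum to 2 (valence 4) → 2 H
  atom 5: C, bond orders sum to 2 (valence 4) → 2 H
  atom 6: C, bond orders sum to 2 (valence 4) → 2 H
  atom 7: C, bond orders sum to 2 (valence 4) → 2 H
  atom 8: C, bond orders sum to 2 (valence 4) → 2 H
  atom 9: C, bond orders sum to 3 (valence 4) → 1 H
  atom 10: O, bond orders sum to 2 (valence 2) → 0 H
  atom 11: C, bond orders sum to 2 (valence 4) → 2 H
  atom 12: C, bond orders sum to 2 (valence 4) → 2 H
  atom 13: C, bond orders sum to 3 (valence 4) → 1 H
  atom 14: F (halogen, monovalent) → 0 H
  atom 15: C, bond orders sum to 2 (valence 4) → 2 H
  atom 16: C, bond orders sum to 2 (valence 4) → 2 H
  atom 17: C, bond orders sum to 2 (valence 4) → 2 H
  atom 18: C, bond orders sum to 2 (valence 4) → 2 H
  atom 19: N, bond orders sum to 1 (valence 3) → 2 H
Totals → C:16, H:32, F:1, N:1, O:1.

C16H32FNO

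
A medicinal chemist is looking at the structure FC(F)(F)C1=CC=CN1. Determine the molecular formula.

Walk through each heavy atom and fill implicit hydrogens from standard valence (C 4, N 3, O 2, S 2, halogen 1):
  atom 1: F (halogen, monovalent) → 0 H
  atom 2: C, bond orders sum to 4 (valence 4) → 0 H
  atom 3: F (halogen, monovalent) → 0 H
  atom 4: F (halogen, monovalent) → 0 H
  atom 5: C, bond orders sum to 4 (valence 4) → 0 H
  atom 6: C, bond orders sum to 3 (valence 4) → 1 H
  atom 7: C, bond orders sum to 3 (valence 4) → 1 H
  atom 8: C, bond orders sum to 3 (valence 4) → 1 H
  atom 9: N, bond orders sum to 2 (valence 3) → 1 H
Totals → C:5, H:4, F:3, N:1.

C5H4F3N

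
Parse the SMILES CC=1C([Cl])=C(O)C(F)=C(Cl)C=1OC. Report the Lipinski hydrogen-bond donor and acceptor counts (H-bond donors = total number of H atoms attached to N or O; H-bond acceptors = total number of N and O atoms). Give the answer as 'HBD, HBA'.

1, 2

Donors: find every N or O and count the H atoms it carries.
  atom 6 (O): bond orders sum to 1 → 1 H
  atom 12 (O): bond orders sum to 2 → 0 H
Lipinski HBD = 1.
Acceptors: N atoms = 0, O atoms = 2 → HBA = 2.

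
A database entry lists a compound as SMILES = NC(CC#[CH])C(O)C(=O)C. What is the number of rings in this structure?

In SMILES, each pair of matching ring-closure digits denotes one ring-closing bond; the number of such bonds equals the number of independent rings.
Ring-closure bonds here: 0.

0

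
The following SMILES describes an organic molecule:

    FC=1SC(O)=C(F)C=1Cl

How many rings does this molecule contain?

In SMILES, each pair of matching ring-closure digits denotes one ring-closing bond; the number of such bonds equals the number of independent rings.
Ring-closure bonds here: 1.

1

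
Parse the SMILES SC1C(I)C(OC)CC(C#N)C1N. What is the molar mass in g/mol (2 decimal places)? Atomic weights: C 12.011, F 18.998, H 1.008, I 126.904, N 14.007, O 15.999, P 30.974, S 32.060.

First, the molecular formula is C8H13IN2OS (counting implicit H from valence).
  C: 8 × 12.011 = 96.088
  H: 13 × 1.008 = 13.104
  I: 1 × 126.904 = 126.904
  N: 2 × 14.007 = 28.014
  O: 1 × 15.999 = 15.999
  S: 1 × 32.060 = 32.060
Sum: 8×12.011 + 13×1.008 + 1×126.904 + 2×14.007 + 1×15.999 + 1×32.060 = 312.169 → 312.17 g/mol.

312.17 g/mol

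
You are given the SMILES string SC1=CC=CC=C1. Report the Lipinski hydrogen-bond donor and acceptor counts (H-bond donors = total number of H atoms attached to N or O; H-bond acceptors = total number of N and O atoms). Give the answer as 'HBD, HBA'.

0, 0

Donors: find every N or O and count the H atoms it carries.
  (no N or O atoms present)
Lipinski HBD = 0.
Acceptors: N atoms = 0, O atoms = 0 → HBA = 0.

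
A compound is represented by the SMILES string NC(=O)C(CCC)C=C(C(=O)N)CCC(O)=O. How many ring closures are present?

0

In SMILES, each pair of matching ring-closure digits denotes one ring-closing bond; the number of such bonds equals the number of independent rings.
Ring-closure bonds here: 0.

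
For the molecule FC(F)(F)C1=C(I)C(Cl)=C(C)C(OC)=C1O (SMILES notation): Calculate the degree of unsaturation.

Degree of unsaturation = (number of rings) + (number of π bonds).
Ring closures in the SMILES: 1.
π bonds: 3 double bonds (each 1 DoU) → 3 DoU from unsaturation.
Total DoU = 1 + 3 = 4.

4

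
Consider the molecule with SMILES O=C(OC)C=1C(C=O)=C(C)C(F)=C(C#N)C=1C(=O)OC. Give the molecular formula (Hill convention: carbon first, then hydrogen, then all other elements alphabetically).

C13H10FNO5

Walk through each heavy atom and fill implicit hydrogens from standard valence (C 4, N 3, O 2, S 2, halogen 1):
  atom 1: O, bond orders sum to 2 (valence 2) → 0 H
  atom 2: C, bond orders sum to 4 (valence 4) → 0 H
  atom 3: O, bond orders sum to 2 (valence 2) → 0 H
  atom 4: C, bond orders sum to 1 (valence 4) → 3 H
  atom 5: C, bond orders sum to 4 (valence 4) → 0 H
  atom 6: C, bond orders sum to 4 (valence 4) → 0 H
  atom 7: C, bond orders sum to 3 (valence 4) → 1 H
  atom 8: O, bond orders sum to 2 (valence 2) → 0 H
  atom 9: C, bond orders sum to 4 (valence 4) → 0 H
  atom 10: C, bond orders sum to 1 (valence 4) → 3 H
  atom 11: C, bond orders sum to 4 (valence 4) → 0 H
  atom 12: F (halogen, monovalent) → 0 H
  atom 13: C, bond orders sum to 4 (valence 4) → 0 H
  atom 14: C, bond orders sum to 4 (valence 4) → 0 H
  atom 15: N, bond orders sum to 3 (valence 3) → 0 H
  atom 16: C, bond orders sum to 4 (valence 4) → 0 H
  atom 17: C, bond orders sum to 4 (valence 4) → 0 H
  atom 18: O, bond orders sum to 2 (valence 2) → 0 H
  atom 19: O, bond orders sum to 2 (valence 2) → 0 H
  atom 20: C, bond orders sum to 1 (valence 4) → 3 H
Totals → C:13, H:10, F:1, N:1, O:5.
In Hill order: C13H10FNO5.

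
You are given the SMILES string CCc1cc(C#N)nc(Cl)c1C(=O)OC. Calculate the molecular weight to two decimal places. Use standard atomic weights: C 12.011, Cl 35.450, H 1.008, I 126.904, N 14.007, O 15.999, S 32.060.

224.64 g/mol

First, the molecular formula is C10H9ClN2O2 (counting implicit H from valence).
  C: 10 × 12.011 = 120.110
  Cl: 1 × 35.450 = 35.450
  H: 9 × 1.008 = 9.072
  N: 2 × 14.007 = 28.014
  O: 2 × 15.999 = 31.998
Sum: 10×12.011 + 1×35.450 + 9×1.008 + 2×14.007 + 2×15.999 = 224.644 → 224.64 g/mol.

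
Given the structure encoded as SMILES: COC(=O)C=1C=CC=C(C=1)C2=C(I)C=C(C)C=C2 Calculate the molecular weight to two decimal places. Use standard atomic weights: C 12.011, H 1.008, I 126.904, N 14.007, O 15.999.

First, the molecular formula is C15H13IO2 (counting implicit H from valence).
  C: 15 × 12.011 = 180.165
  H: 13 × 1.008 = 13.104
  I: 1 × 126.904 = 126.904
  O: 2 × 15.999 = 31.998
Sum: 15×12.011 + 13×1.008 + 1×126.904 + 2×15.999 = 352.171 → 352.17 g/mol.

352.17 g/mol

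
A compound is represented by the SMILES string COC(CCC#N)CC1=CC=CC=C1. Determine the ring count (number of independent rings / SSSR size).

In SMILES, each pair of matching ring-closure digits denotes one ring-closing bond; the number of such bonds equals the number of independent rings.
Ring-closure bonds here: 1.

1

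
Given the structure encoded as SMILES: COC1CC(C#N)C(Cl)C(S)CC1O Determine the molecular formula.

Walk through each heavy atom and fill implicit hydrogens from standard valence (C 4, N 3, O 2, S 2, halogen 1):
  atom 1: C, bond orders sum to 1 (valence 4) → 3 H
  atom 2: O, bond orders sum to 2 (valence 2) → 0 H
  atom 3: C, bond orders sum to 3 (valence 4) → 1 H
  atom 4: C, bond orders sum to 2 (valence 4) → 2 H
  atom 5: C, bond orders sum to 3 (valence 4) → 1 H
  atom 6: C, bond orders sum to 4 (valence 4) → 0 H
  atom 7: N, bond orders sum to 3 (valence 3) → 0 H
  atom 8: C, bond orders sum to 3 (valence 4) → 1 H
  atom 9: Cl (halogen, monovalent) → 0 H
  atom 10: C, bond orders sum to 3 (valence 4) → 1 H
  atom 11: S, bond orders sum to 1 (valence 2) → 1 H
  atom 12: C, bond orders sum to 2 (valence 4) → 2 H
  atom 13: C, bond orders sum to 3 (valence 4) → 1 H
  atom 14: O, bond orders sum to 1 (valence 2) → 1 H
Totals → C:9, H:14, Cl:1, N:1, O:2, S:1.

C9H14ClNO2S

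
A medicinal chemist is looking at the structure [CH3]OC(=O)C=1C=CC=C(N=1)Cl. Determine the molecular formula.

C7H6ClNO2

Walk through each heavy atom and fill implicit hydrogens from standard valence (C 4, N 3, O 2, S 2, halogen 1):
  atom 1: C with explicit H count 3
  atom 2: O, bond orders sum to 2 (valence 2) → 0 H
  atom 3: C, bond orders sum to 4 (valence 4) → 0 H
  atom 4: O, bond orders sum to 2 (valence 2) → 0 H
  atom 5: C, bond orders sum to 4 (valence 4) → 0 H
  atom 6: C, bond orders sum to 3 (valence 4) → 1 H
  atom 7: C, bond orders sum to 3 (valence 4) → 1 H
  atom 8: C, bond orders sum to 3 (valence 4) → 1 H
  atom 9: C, bond orders sum to 4 (valence 4) → 0 H
  atom 10: N, bond orders sum to 3 (valence 3) → 0 H
  atom 11: Cl (halogen, monovalent) → 0 H
Totals → C:7, H:6, Cl:1, N:1, O:2.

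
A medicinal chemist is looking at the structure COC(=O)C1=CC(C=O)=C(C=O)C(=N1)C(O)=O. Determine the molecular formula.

C10H7NO6

Walk through each heavy atom and fill implicit hydrogens from standard valence (C 4, N 3, O 2, S 2, halogen 1):
  atom 1: C, bond orders sum to 1 (valence 4) → 3 H
  atom 2: O, bond orders sum to 2 (valence 2) → 0 H
  atom 3: C, bond orders sum to 4 (valence 4) → 0 H
  atom 4: O, bond orders sum to 2 (valence 2) → 0 H
  atom 5: C, bond orders sum to 4 (valence 4) → 0 H
  atom 6: C, bond orders sum to 3 (valence 4) → 1 H
  atom 7: C, bond orders sum to 4 (valence 4) → 0 H
  atom 8: C, bond orders sum to 3 (valence 4) → 1 H
  atom 9: O, bond orders sum to 2 (valence 2) → 0 H
  atom 10: C, bond orders sum to 4 (valence 4) → 0 H
  atom 11: C, bond orders sum to 3 (valence 4) → 1 H
  atom 12: O, bond orders sum to 2 (valence 2) → 0 H
  atom 13: C, bond orders sum to 4 (valence 4) → 0 H
  atom 14: N, bond orders sum to 3 (valence 3) → 0 H
  atom 15: C, bond orders sum to 4 (valence 4) → 0 H
  atom 16: O, bond orders sum to 1 (valence 2) → 1 H
  atom 17: O, bond orders sum to 2 (valence 2) → 0 H
Totals → C:10, H:7, N:1, O:6.
In Hill order: C10H7NO6.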